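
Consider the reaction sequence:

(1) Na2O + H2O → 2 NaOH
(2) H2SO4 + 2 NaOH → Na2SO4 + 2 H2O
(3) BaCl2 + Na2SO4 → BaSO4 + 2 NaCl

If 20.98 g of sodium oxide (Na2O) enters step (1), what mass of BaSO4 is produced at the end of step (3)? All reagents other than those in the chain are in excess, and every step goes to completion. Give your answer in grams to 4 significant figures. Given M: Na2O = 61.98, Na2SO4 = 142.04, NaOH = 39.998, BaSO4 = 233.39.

n(Na2O) = 20.98 / 61.98 = 0.33850 mol.
Reaction (1): Na2O→NaOH ratio 1:2 ⇒ n(NaOH) = 0.67699 mol.
Reaction (2): NaOH→Na2SO4 ratio 2:1 ⇒ n(Na2SO4) = 0.33850 mol.
Reaction (3): Na2SO4→BaSO4 ratio 1:1 ⇒ n(BaSO4) = 0.33850 mol.
Mass of BaSO4 = 0.33850 × 233.39 = 79.002 g.

79.00 g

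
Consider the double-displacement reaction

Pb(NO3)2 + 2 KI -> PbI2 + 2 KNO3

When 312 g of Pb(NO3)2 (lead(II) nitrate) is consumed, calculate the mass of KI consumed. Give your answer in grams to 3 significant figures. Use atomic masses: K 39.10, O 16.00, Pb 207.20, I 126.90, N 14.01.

313 g

M(Pb(NO3)2) = 207.20 + 2(14.01) + 6(16.00) = 331.22 g/mol.
M(KI) = 39.10 + 126.90 = 166.00 g/mol.
n(Pb(NO3)2) = 312.0 g / 331.22 g/mol = 0.9420 mol.
From the equation the Pb(NO3)2:KI mole ratio is 1:2, so n(KI) = 0.9420 × 2/1 = 1.884 mol.
Mass of KI = 1.884 mol × 166.00 g/mol = 312.7 g.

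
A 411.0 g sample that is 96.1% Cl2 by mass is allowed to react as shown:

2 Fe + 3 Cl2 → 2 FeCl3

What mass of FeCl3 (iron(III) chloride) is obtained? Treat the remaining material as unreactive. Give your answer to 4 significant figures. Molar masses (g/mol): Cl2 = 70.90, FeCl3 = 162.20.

602.4 g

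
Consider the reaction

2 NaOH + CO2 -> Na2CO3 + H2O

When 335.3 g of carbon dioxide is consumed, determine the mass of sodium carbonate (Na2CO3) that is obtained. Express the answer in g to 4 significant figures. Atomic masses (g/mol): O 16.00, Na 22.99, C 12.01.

M(CO2) = 12.01 + 2(16.00) = 44.01 g/mol.
M(Na2CO3) = 2(22.99) + 12.01 + 3(16.00) = 105.99 g/mol.
n(CO2) = 335.30 g / 44.01 g/mol = 7.6187 mol.
From the equation the CO2:Na2CO3 mole ratio is 1:1, so n(Na2CO3) = 7.6187 × 1/1 = 7.6187 mol.
Mass of Na2CO3 = 7.6187 mol × 105.99 g/mol = 807.51 g.

807.5 g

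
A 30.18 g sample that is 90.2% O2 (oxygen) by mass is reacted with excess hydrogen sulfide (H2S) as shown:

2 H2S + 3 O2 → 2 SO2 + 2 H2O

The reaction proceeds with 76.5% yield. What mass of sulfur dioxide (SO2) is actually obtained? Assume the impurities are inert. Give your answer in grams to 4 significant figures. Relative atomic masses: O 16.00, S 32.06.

27.79 g

Pure O2 available = 30.18 g × 0.902 = 27.222 g.
M(O2) = 2(16.00) = 32.00 g/mol.
M(SO2) = 32.06 + 2(16.00) = 64.06 g/mol.
n(O2) = 27.222 g / 32.00 g/mol = 0.85070 mol.
From the equation the O2:SO2 mole ratio is 3:2, so n(SO2) = 0.85070 × 2/3 = 0.56713 mol.
Mass of SO2 = 0.56713 mol × 64.06 g/mol = 36.331 g.
Actual mass collected = 36.331 g × 0.765 = 27.793 g.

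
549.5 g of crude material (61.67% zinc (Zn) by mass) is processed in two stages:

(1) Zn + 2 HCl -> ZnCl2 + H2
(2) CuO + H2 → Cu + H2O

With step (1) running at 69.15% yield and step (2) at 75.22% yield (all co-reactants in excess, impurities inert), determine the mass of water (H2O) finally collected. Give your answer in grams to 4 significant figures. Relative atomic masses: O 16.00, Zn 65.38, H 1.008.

48.57 g

Pure Zn = 549.5 × 0.6167 = 338.88 g.
M(Zn) = 65.38 g/mol.
M(H2O) = 2(1.008) + 16.00 = 18.016 g/mol.
n(Zn) = 338.88 / 65.38 = 5.1832 mol.
Step 1 (Zn:H2 = 1:1): theoretical n(H2) = 5.1832 mol; at 69.15% yield, n(H2) = 3.5842 mol.
Step 2 (H2:H2O = 1:1): theoretical n(H2O) = 3.5842 mol, so theoretical mass = 3.5842 × 18.016 = 64.572 g.
At 75.22% yield, actual mass of H2O = 64.572 × 0.7522 = 48.571 g.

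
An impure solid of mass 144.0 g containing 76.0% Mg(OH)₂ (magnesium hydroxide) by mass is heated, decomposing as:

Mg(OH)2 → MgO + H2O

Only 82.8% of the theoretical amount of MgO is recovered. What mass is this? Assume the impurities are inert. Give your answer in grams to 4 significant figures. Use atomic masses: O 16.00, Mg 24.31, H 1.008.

62.63 g

Pure Mg(OH)2 available = 144.0 g × 0.760 = 109.44 g.
M(Mg(OH)2) = 24.31 + 2(16.00) + 2(1.008) = 58.326 g/mol.
M(MgO) = 24.31 + 16.00 = 40.31 g/mol.
n(Mg(OH)2) = 109.44 g / 58.326 g/mol = 1.8764 mol.
From the equation the Mg(OH)2:MgO mole ratio is 1:1, so n(MgO) = 1.8764 × 1/1 = 1.8764 mol.
Mass of MgO = 1.8764 mol × 40.31 g/mol = 75.636 g.
Actual mass collected = 75.636 g × 0.828 = 62.626 g.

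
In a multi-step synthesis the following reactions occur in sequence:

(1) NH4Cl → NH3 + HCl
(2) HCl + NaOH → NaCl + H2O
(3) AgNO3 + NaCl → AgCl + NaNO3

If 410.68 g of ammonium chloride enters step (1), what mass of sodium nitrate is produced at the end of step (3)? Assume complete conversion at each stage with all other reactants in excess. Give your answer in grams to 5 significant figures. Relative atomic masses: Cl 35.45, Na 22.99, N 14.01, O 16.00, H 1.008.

M(NH4Cl) = 14.01 + 4(1.008) + 35.45 = 53.492 g/mol.
M(NaNO3) = 22.99 + 14.01 + 3(16.00) = 85.00 g/mol.
n(NH4Cl) = 410.68 / 53.492 = 7.67741 mol.
Reaction (1): NH4Cl→HCl ratio 1:1 ⇒ n(HCl) = 7.67741 mol.
Reaction (2): HCl→NaCl ratio 1:1 ⇒ n(NaCl) = 7.67741 mol.
Reaction (3): NaCl→NaNO3 ratio 1:1 ⇒ n(NaNO3) = 7.67741 mol.
Mass of NaNO3 = 7.67741 × 85.00 = 652.580 g.

652.58 g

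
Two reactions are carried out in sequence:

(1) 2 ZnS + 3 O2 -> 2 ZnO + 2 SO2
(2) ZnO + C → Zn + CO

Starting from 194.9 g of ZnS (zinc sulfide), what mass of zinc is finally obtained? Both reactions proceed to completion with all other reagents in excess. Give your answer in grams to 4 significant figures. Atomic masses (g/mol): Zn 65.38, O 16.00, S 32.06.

130.8 g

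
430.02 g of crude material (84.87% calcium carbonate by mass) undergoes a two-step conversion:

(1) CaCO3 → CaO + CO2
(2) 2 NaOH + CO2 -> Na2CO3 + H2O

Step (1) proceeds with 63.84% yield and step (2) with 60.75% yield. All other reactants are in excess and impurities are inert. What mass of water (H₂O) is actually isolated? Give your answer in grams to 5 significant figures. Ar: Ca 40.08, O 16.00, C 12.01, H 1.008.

25.477 g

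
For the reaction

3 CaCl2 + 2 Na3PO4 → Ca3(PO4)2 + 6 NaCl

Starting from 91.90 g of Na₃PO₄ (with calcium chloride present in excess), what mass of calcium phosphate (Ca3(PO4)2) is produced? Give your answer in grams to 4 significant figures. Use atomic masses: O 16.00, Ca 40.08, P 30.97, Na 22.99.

86.94 g

M(Na3PO4) = 3(22.99) + 30.97 + 4(16.00) = 163.94 g/mol.
M(Ca3(PO4)2) = 3(40.08) + 2(30.97) + 8(16.00) = 310.18 g/mol.
n(Na3PO4) = 91.900 g / 163.94 g/mol = 0.56057 mol.
From the equation the Na3PO4:Ca3(PO4)2 mole ratio is 2:1, so n(Ca3(PO4)2) = 0.56057 × 1/2 = 0.28029 mol.
Mass of Ca3(PO4)2 = 0.28029 mol × 310.18 g/mol = 86.939 g.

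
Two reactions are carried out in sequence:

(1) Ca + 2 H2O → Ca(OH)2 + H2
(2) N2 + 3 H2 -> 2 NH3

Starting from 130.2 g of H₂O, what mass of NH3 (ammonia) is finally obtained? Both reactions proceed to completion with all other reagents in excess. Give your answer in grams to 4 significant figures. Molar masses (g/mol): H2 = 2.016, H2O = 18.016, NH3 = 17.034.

41.03 g

n(H2O) = 130.20 / 18.016 = 7.2269 mol.
Step 1 gives a 2:1 ratio of H2O to H2, so n(H2) = 3.6135 mol.
In step 2 the H2:NH3 ratio is 3:2, so n(NH3) = 2.4090 mol.
Mass of NH3 = 2.4090 × 17.034 = 41.034 g.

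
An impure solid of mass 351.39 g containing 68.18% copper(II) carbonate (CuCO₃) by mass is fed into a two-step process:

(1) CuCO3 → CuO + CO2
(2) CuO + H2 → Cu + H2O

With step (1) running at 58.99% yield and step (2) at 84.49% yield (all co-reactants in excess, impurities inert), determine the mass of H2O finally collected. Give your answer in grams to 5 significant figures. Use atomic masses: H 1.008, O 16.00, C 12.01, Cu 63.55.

17.410 g

Pure CuCO3 = 351.39 × 0.6818 = 239.578 g.
M(CuCO3) = 63.55 + 12.01 + 3(16.00) = 123.56 g/mol.
M(H2O) = 2(1.008) + 16.00 = 18.016 g/mol.
n(CuCO3) = 239.578 / 123.56 = 1.93896 mol.
Step 1 (CuCO3:CuO = 1:1): theoretical n(CuO) = 1.93896 mol; at 58.99% yield, n(CuO) = 1.14379 mol.
Step 2 (CuO:H2O = 1:1): theoretical n(H2O) = 1.14379 mol, so theoretical mass = 1.14379 × 18.016 = 20.6065 g.
At 84.49% yield, actual mass of H2O = 20.6065 × 0.8449 = 17.4105 g.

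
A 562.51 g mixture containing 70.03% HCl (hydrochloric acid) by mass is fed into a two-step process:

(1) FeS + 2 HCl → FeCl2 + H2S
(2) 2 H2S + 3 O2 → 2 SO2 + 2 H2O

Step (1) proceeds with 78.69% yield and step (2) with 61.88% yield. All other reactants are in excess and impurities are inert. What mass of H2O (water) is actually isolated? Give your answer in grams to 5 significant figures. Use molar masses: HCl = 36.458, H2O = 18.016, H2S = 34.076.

47.394 g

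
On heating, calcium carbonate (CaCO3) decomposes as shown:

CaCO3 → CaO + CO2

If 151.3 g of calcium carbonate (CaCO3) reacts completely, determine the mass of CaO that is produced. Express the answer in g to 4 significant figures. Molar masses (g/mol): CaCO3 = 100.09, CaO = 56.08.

n(CaCO3) = 151.30 g / 100.09 g/mol = 1.5116 mol.
From the equation the CaCO3:CaO mole ratio is 1:1, so n(CaO) = 1.5116 × 1/1 = 1.5116 mol.
Mass of CaO = 1.5116 mol × 56.08 g/mol = 84.773 g.

84.77 g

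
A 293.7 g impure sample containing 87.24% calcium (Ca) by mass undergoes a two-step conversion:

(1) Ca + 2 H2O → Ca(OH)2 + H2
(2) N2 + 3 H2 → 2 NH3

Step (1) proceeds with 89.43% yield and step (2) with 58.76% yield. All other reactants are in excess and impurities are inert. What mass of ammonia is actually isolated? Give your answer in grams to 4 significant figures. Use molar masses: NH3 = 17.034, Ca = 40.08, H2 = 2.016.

38.15 g

Pure Ca = 293.7 × 0.8724 = 256.22 g.
n(Ca) = 256.22 / 40.08 = 6.3928 mol.
Step 1 (Ca:H2 = 1:1): theoretical n(H2) = 6.3928 mol; at 89.43% yield, n(H2) = 5.7171 mol.
Step 2 (H2:NH3 = 3:2): theoretical n(NH3) = 3.8114 mol, so theoretical mass = 3.8114 × 17.034 = 64.923 g.
At 58.76% yield, actual mass of NH3 = 64.923 × 0.5876 = 38.149 g.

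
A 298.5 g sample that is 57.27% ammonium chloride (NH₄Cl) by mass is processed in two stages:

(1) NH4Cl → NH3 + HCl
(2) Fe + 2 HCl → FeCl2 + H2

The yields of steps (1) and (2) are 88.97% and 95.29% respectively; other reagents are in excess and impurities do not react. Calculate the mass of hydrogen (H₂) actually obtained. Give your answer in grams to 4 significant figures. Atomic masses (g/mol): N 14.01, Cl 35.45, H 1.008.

Pure NH4Cl = 298.5 × 0.5727 = 170.95 g.
M(NH4Cl) = 14.01 + 4(1.008) + 35.45 = 53.492 g/mol.
M(H2) = 2(1.008) = 2.016 g/mol.
n(NH4Cl) = 170.95 / 53.492 = 3.1958 mol.
Step 1 (NH4Cl:HCl = 1:1): theoretical n(HCl) = 3.1958 mol; at 88.97% yield, n(HCl) = 2.8433 mol.
Step 2 (HCl:H2 = 2:1): theoretical n(H2) = 1.4217 mol, so theoretical mass = 1.4217 × 2.016 = 2.8661 g.
At 95.29% yield, actual mass of H2 = 2.8661 × 0.9529 = 2.7311 g.

2.731 g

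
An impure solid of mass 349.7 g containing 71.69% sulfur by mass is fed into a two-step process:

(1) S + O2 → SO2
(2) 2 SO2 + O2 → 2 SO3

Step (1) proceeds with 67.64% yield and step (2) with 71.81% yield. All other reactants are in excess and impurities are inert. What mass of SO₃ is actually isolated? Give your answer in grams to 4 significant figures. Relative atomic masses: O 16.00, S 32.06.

Pure S = 349.7 × 0.7169 = 250.70 g.
M(S) = 32.06 g/mol.
M(SO3) = 32.06 + 3(16.00) = 80.06 g/mol.
n(S) = 250.70 / 32.06 = 7.8197 mol.
Step 1 (S:SO2 = 1:1): theoretical n(SO2) = 7.8197 mol; at 67.64% yield, n(SO2) = 5.2893 mol.
Step 2 (SO2:SO3 = 2:2): theoretical n(SO3) = 5.2893 mol, so theoretical mass = 5.2893 × 80.06 = 423.46 g.
At 71.81% yield, actual mass of SO3 = 423.46 × 0.7181 = 304.08 g.

304.1 g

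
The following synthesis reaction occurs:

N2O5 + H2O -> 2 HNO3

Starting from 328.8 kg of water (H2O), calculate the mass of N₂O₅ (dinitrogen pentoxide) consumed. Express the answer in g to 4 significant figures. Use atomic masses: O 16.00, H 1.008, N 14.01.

1971000 g

M(H2O) = 2(1.008) + 16.00 = 18.016 g/mol.
M(N2O5) = 2(14.01) + 5(16.00) = 108.02 g/mol.
Convert: 328.8 kg = 328800 g.
n(H2O) = 328800 g / 18.016 g/mol = 18250 mol.
From the equation the H2O:N2O5 mole ratio is 1:1, so n(N2O5) = 18250 × 1/1 = 18250 mol.
Mass of N2O5 = 18250 mol × 108.02 g/mol = 1.9714 × 10^6 g.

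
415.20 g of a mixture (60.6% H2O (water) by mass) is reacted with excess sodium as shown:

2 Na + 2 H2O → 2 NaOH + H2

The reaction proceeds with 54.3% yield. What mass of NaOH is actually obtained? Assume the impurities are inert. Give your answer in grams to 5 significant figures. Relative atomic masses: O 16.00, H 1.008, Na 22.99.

Pure H2O available = 415.20 g × 0.606 = 251.611 g.
M(H2O) = 2(1.008) + 16.00 = 18.016 g/mol.
M(NaOH) = 22.99 + 16.00 + 1.008 = 39.998 g/mol.
n(H2O) = 251.611 g / 18.016 g/mol = 13.9660 mol.
From the equation the H2O:NaOH mole ratio is 2:2, so n(NaOH) = 13.9660 × 2/2 = 13.9660 mol.
Mass of NaOH = 13.9660 mol × 39.998 g/mol = 558.611 g.
Actual mass collected = 558.611 g × 0.543 = 303.326 g.

303.33 g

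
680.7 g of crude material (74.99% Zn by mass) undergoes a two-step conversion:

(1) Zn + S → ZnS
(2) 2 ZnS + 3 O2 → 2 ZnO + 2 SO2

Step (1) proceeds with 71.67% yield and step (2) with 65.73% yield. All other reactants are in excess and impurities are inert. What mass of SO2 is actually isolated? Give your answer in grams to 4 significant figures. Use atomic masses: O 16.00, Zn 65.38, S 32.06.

235.6 g

Pure Zn = 680.7 × 0.7499 = 510.46 g.
M(Zn) = 65.38 g/mol.
M(SO2) = 32.06 + 2(16.00) = 64.06 g/mol.
n(Zn) = 510.46 / 65.38 = 7.8075 mol.
Step 1 (Zn:ZnS = 1:1): theoretical n(ZnS) = 7.8075 mol; at 71.67% yield, n(ZnS) = 5.5957 mol.
Step 2 (ZnS:SO2 = 2:2): theoretical n(SO2) = 5.5957 mol, so theoretical mass = 5.5957 × 64.06 = 358.46 g.
At 65.73% yield, actual mass of SO2 = 358.46 × 0.6573 = 235.61 g.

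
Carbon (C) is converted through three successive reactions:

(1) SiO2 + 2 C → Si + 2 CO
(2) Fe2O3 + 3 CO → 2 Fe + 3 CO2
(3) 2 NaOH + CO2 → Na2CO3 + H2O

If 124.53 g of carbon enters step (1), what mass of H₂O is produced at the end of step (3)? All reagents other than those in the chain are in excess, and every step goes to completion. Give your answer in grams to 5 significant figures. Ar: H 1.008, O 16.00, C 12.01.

186.81 g

M(C) = 12.01 g/mol.
M(H2O) = 2(1.008) + 16.00 = 18.016 g/mol.
n(C) = 124.53 / 12.01 = 10.3689 mol.
Reaction (1): C→CO ratio 2:2 ⇒ n(CO) = 10.3689 mol.
Reaction (2): CO→CO2 ratio 3:3 ⇒ n(CO2) = 10.3689 mol.
Reaction (3): CO2→H2O ratio 1:1 ⇒ n(H2O) = 10.3689 mol.
Mass of H2O = 10.3689 × 18.016 = 186.805 g.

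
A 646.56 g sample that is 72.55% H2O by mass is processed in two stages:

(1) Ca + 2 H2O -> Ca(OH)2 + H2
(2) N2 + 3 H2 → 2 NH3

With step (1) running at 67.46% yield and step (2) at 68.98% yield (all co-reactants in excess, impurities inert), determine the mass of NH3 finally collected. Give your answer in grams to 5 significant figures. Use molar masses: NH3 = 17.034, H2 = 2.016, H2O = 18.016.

68.794 g

Pure H2O = 646.56 × 0.7255 = 469.079 g.
n(H2O) = 469.079 / 18.016 = 26.0368 mol.
Step 1 (H2O:H2 = 2:1): theoretical n(H2) = 13.0184 mol; at 67.46% yield, n(H2) = 8.78222 mol.
Step 2 (H2:NH3 = 3:2): theoretical n(NH3) = 5.85481 mol, so theoretical mass = 5.85481 × 17.034 = 99.7309 g.
At 68.98% yield, actual mass of NH3 = 99.7309 × 0.6898 = 68.7944 g.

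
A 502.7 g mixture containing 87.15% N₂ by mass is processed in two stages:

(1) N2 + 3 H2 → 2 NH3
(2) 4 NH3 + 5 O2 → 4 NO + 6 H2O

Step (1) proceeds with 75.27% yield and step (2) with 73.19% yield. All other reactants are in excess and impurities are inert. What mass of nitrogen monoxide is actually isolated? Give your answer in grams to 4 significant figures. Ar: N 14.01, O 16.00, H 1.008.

517.0 g

Pure N2 = 502.7 × 0.8715 = 438.10 g.
M(N2) = 2(14.01) = 28.02 g/mol.
M(NO) = 14.01 + 16.00 = 30.01 g/mol.
n(N2) = 438.10 / 28.02 = 15.635 mol.
Step 1 (N2:NH3 = 1:2): theoretical n(NH3) = 31.271 mol; at 75.27% yield, n(NH3) = 23.537 mol.
Step 2 (NH3:NO = 4:4): theoretical n(NO) = 23.537 mol, so theoretical mass = 23.537 × 30.01 = 706.36 g.
At 73.19% yield, actual mass of NO = 706.36 × 0.7319 = 516.98 g.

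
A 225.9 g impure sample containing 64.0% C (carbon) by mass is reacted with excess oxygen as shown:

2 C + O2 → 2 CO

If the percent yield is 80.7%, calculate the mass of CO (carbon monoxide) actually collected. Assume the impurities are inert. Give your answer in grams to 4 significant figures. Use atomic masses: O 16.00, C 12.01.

Pure C available = 225.9 g × 0.640 = 144.58 g.
M(C) = 12.01 g/mol.
M(CO) = 12.01 + 16.00 = 28.01 g/mol.
n(C) = 144.58 g / 12.01 g/mol = 12.038 mol.
From the equation the C:CO mole ratio is 2:2, so n(CO) = 12.038 × 2/2 = 12.038 mol.
Mass of CO = 12.038 mol × 28.01 g/mol = 337.18 g.
Actual mass collected = 337.18 g × 0.807 = 272.11 g.

272.1 g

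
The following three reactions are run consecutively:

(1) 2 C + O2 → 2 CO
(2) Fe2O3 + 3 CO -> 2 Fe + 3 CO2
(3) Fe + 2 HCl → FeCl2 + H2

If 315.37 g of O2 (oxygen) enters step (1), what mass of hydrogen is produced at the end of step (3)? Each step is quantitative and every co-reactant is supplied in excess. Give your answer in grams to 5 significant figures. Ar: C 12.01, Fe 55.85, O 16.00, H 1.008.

M(O2) = 2(16.00) = 32.00 g/mol.
M(H2) = 2(1.008) = 2.016 g/mol.
n(O2) = 315.37 / 32.00 = 9.85531 mol.
Reaction (1): O2→CO ratio 1:2 ⇒ n(CO) = 19.7106 mol.
Reaction (2): CO→Fe ratio 3:2 ⇒ n(Fe) = 13.1404 mol.
Reaction (3): Fe→H2 ratio 1:1 ⇒ n(H2) = 13.1404 mol.
Mass of H2 = 13.1404 × 2.016 = 26.4911 g.

26.491 g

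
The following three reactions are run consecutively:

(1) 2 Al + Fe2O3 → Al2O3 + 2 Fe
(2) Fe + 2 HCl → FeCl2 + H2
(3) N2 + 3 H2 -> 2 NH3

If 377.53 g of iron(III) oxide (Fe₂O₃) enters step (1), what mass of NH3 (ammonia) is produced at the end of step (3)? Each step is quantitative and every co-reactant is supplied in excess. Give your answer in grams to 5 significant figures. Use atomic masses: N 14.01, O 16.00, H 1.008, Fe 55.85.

53.691 g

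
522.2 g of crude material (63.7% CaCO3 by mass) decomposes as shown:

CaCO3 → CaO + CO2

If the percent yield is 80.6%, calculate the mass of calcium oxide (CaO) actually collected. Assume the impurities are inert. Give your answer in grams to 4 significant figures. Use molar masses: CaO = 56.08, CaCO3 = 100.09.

150.2 g

Pure CaCO3 available = 522.2 g × 0.637 = 332.64 g.
n(CaCO3) = 332.64 g / 100.09 g/mol = 3.3234 mol.
From the equation the CaCO3:CaO mole ratio is 1:1, so n(CaO) = 3.3234 × 1/1 = 3.3234 mol.
Mass of CaO = 3.3234 mol × 56.08 g/mol = 186.38 g.
Actual mass collected = 186.38 g × 0.806 = 150.22 g.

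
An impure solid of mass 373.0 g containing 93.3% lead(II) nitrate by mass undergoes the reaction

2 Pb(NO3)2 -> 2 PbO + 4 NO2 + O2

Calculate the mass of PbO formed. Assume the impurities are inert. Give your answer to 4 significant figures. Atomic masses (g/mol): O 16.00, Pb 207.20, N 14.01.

Mass of pure Pb(NO3)2 = 373.0 g × 0.933 = 348.01 g.
M(Pb(NO3)2) = 207.20 + 2(14.01) + 6(16.00) = 331.22 g/mol.
M(PbO) = 207.20 + 16.00 = 223.20 g/mol.
n(Pb(NO3)2) = 348.01 g / 331.22 g/mol = 1.0507 mol.
From the equation the Pb(NO3)2:PbO mole ratio is 2:2, so n(PbO) = 1.0507 × 2/2 = 1.0507 mol.
Mass of PbO = 1.0507 mol × 223.20 g/mol = 234.51 g.

234.5 g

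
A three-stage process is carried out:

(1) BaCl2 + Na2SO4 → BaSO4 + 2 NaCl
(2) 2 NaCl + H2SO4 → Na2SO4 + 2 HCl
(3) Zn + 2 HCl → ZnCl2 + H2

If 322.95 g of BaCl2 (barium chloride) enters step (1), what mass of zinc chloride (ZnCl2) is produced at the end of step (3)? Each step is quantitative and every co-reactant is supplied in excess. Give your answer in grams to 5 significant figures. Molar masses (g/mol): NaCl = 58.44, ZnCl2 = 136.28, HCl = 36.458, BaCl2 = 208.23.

n(BaCl2) = 322.95 / 208.23 = 1.55093 mol.
Reaction (1): BaCl2→NaCl ratio 1:2 ⇒ n(NaCl) = 3.10186 mol.
Reaction (2): NaCl→HCl ratio 2:2 ⇒ n(HCl) = 3.10186 mol.
Reaction (3): HCl→ZnCl2 ratio 2:1 ⇒ n(ZnCl2) = 1.55093 mol.
Mass of ZnCl2 = 1.55093 × 136.28 = 211.361 g.

211.36 g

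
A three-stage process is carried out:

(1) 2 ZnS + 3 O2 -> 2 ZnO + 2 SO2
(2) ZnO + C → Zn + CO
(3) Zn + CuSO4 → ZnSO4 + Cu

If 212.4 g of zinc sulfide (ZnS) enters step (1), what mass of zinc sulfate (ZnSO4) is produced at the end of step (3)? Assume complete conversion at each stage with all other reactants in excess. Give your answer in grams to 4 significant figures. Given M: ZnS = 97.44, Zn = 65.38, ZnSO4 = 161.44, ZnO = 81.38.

n(ZnS) = 212.4 / 97.44 = 2.1798 mol.
Reaction (1): ZnS→ZnO ratio 2:2 ⇒ n(ZnO) = 2.1798 mol.
Reaction (2): ZnO→Zn ratio 1:1 ⇒ n(Zn) = 2.1798 mol.
Reaction (3): Zn→ZnSO4 ratio 1:1 ⇒ n(ZnSO4) = 2.1798 mol.
Mass of ZnSO4 = 2.1798 × 161.44 = 351.91 g.

351.9 g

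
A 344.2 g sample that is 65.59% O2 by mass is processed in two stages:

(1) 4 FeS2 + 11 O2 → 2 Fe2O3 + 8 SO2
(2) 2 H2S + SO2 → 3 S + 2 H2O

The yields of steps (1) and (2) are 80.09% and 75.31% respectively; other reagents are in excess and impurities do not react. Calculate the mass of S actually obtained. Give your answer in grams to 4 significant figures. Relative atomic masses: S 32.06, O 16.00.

297.7 g

Pure O2 = 344.2 × 0.6559 = 225.76 g.
M(O2) = 2(16.00) = 32.00 g/mol.
M(S) = 32.06 g/mol.
n(O2) = 225.76 / 32.00 = 7.0550 mol.
Step 1 (O2:SO2 = 11:8): theoretical n(SO2) = 5.1309 mol; at 80.09% yield, n(SO2) = 4.1094 mol.
Step 2 (SO2:S = 1:3): theoretical n(S) = 12.328 mol, so theoretical mass = 12.328 × 32.06 = 395.24 g.
At 75.31% yield, actual mass of S = 395.24 × 0.7531 = 297.65 g.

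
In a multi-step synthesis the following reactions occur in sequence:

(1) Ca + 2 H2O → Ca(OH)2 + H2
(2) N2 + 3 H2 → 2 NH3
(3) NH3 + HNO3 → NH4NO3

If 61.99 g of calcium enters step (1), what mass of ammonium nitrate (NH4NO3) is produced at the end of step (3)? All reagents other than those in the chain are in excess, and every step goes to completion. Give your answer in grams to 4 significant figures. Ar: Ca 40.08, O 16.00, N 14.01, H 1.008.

M(Ca) = 40.08 g/mol.
M(NH4NO3) = 2(14.01) + 4(1.008) + 3(16.00) = 80.052 g/mol.
n(Ca) = 61.99 / 40.08 = 1.5467 mol.
Reaction (1): Ca→H2 ratio 1:1 ⇒ n(H2) = 1.5467 mol.
Reaction (2): H2→NH3 ratio 3:2 ⇒ n(NH3) = 1.0311 mol.
Reaction (3): NH3→NH4NO3 ratio 1:1 ⇒ n(NH4NO3) = 1.0311 mol.
Mass of NH4NO3 = 1.0311 × 80.052 = 82.542 g.

82.54 g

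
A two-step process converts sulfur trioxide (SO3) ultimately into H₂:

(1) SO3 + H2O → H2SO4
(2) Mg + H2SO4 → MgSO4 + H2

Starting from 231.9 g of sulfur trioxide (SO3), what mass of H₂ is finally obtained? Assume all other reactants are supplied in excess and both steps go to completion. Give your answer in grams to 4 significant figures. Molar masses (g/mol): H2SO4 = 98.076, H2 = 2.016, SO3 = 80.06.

n(SO3) = 231.90 / 80.06 = 2.8966 mol.
Step 1 gives a 1:1 ratio of SO3 to H2SO4, so n(H2SO4) = 2.8966 mol.
In step 2 the H2SO4:H2 ratio is 1:1, so n(H2) = 2.8966 mol.
Mass of H2 = 2.8966 × 2.016 = 5.8395 g.

5.840 g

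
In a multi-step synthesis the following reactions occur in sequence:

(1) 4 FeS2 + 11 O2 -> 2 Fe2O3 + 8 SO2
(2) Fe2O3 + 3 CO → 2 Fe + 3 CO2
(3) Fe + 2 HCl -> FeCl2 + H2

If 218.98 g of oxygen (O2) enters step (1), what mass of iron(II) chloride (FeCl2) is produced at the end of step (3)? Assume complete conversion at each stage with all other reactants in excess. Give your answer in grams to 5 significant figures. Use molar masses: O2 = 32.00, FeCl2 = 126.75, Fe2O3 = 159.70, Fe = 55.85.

315.41 g

n(O2) = 218.98 / 32.00 = 6.84312 mol.
Reaction (1): O2→Fe2O3 ratio 11:2 ⇒ n(Fe2O3) = 1.24420 mol.
Reaction (2): Fe2O3→Fe ratio 1:2 ⇒ n(Fe) = 2.48841 mol.
Reaction (3): Fe→FeCl2 ratio 1:1 ⇒ n(FeCl2) = 2.48841 mol.
Mass of FeCl2 = 2.48841 × 126.75 = 315.406 g.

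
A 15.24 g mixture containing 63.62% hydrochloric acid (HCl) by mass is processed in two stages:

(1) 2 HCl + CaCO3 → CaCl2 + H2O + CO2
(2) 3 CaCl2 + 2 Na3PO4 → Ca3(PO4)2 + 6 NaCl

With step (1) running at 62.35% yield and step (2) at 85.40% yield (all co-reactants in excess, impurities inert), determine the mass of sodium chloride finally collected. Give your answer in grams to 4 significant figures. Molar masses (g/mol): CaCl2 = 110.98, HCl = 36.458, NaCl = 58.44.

8.275 g

Pure HCl = 15.24 × 0.6362 = 9.6957 g.
n(HCl) = 9.6957 / 36.458 = 0.26594 mol.
Step 1 (HCl:CaCl2 = 2:1): theoretical n(CaCl2) = 0.13297 mol; at 62.35% yield, n(CaCl2) = 0.082907 mol.
Step 2 (CaCl2:NaCl = 3:6): theoretical n(NaCl) = 0.16581 mol, so theoretical mass = 0.16581 × 58.44 = 9.6902 g.
At 85.40% yield, actual mass of NaCl = 9.6902 × 0.8540 = 8.2754 g.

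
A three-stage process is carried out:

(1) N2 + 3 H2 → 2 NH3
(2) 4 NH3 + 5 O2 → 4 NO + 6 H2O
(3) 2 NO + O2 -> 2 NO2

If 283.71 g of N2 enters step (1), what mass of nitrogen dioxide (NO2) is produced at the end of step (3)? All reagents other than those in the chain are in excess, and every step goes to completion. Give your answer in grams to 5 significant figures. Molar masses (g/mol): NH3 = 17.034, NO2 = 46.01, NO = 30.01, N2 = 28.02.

931.73 g

n(N2) = 283.71 / 28.02 = 10.1253 mol.
Reaction (1): N2→NH3 ratio 1:2 ⇒ n(NH3) = 20.2505 mol.
Reaction (2): NH3→NO ratio 4:4 ⇒ n(NO) = 20.2505 mol.
Reaction (3): NO→NO2 ratio 2:2 ⇒ n(NO2) = 20.2505 mol.
Mass of NO2 = 20.2505 × 46.01 = 931.727 g.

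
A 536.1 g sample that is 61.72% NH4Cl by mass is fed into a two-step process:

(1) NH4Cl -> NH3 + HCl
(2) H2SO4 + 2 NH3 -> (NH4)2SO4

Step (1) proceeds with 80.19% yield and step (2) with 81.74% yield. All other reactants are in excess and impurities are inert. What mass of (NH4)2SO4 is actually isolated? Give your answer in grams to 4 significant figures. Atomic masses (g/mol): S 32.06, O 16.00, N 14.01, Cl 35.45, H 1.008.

267.9 g

Pure NH4Cl = 536.1 × 0.6172 = 330.88 g.
M(NH4Cl) = 14.01 + 4(1.008) + 35.45 = 53.492 g/mol.
M((NH4)2SO4) = 2(14.01) + 8(1.008) + 32.06 + 4(16.00) = 132.144 g/mol.
n(NH4Cl) = 330.88 / 53.492 = 6.1856 mol.
Step 1 (NH4Cl:NH3 = 1:1): theoretical n(NH3) = 6.1856 mol; at 80.19% yield, n(NH3) = 4.9602 mol.
Step 2 (NH3:(NH4)2SO4 = 2:1): theoretical n((NH4)2SO4) = 2.4801 mol, so theoretical mass = 2.4801 × 132.144 = 327.73 g.
At 81.74% yield, actual mass of (NH4)2SO4 = 327.73 × 0.8174 = 267.89 g.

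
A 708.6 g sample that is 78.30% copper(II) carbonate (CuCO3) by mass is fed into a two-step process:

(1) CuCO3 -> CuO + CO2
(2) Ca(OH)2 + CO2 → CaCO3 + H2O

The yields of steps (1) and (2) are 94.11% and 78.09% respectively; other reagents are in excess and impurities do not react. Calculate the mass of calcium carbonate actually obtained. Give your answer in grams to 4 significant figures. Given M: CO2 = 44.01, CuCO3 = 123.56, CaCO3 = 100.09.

330.3 g

Pure CuCO3 = 708.6 × 0.7830 = 554.83 g.
n(CuCO3) = 554.83 / 123.56 = 4.4904 mol.
Step 1 (CuCO3:CO2 = 1:1): theoretical n(CO2) = 4.4904 mol; at 94.11% yield, n(CO2) = 4.2259 mol.
Step 2 (CO2:CaCO3 = 1:1): theoretical n(CaCO3) = 4.2259 mol, so theoretical mass = 4.2259 × 100.09 = 422.97 g.
At 78.09% yield, actual mass of CaCO3 = 422.97 × 0.7809 = 330.30 g.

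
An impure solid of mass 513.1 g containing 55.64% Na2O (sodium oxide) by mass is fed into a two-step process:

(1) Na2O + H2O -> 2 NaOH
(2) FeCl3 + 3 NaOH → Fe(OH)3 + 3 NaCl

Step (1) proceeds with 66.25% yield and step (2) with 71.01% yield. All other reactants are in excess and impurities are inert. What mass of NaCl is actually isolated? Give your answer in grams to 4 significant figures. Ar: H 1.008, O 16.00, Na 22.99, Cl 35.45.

253.3 g

Pure Na2O = 513.1 × 0.5564 = 285.49 g.
M(Na2O) = 2(22.99) + 16.00 = 61.98 g/mol.
M(NaCl) = 22.99 + 35.45 = 58.44 g/mol.
n(Na2O) = 285.49 / 61.98 = 4.6061 mol.
Step 1 (Na2O:NaOH = 1:2): theoretical n(NaOH) = 9.2123 mol; at 66.25% yield, n(NaOH) = 6.1031 mol.
Step 2 (NaOH:NaCl = 3:3): theoretical n(NaCl) = 6.1031 mol, so theoretical mass = 6.1031 × 58.44 = 356.67 g.
At 71.01% yield, actual mass of NaCl = 356.67 × 0.7101 = 253.27 g.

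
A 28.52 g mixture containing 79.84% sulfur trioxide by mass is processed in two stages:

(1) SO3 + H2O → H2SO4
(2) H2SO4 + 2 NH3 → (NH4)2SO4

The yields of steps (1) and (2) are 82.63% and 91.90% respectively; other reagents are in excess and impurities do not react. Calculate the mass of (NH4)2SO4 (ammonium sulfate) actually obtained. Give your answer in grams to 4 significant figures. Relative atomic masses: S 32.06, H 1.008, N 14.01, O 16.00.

28.54 g

Pure SO3 = 28.52 × 0.7984 = 22.770 g.
M(SO3) = 32.06 + 3(16.00) = 80.06 g/mol.
M((NH4)2SO4) = 2(14.01) + 8(1.008) + 32.06 + 4(16.00) = 132.144 g/mol.
n(SO3) = 22.770 / 80.06 = 0.28442 mol.
Step 1 (SO3:H2SO4 = 1:1): theoretical n(H2SO4) = 0.28442 mol; at 82.63% yield, n(H2SO4) = 0.23501 mol.
Step 2 (H2SO4:(NH4)2SO4 = 1:1): theoretical n((NH4)2SO4) = 0.23501 mol, so theoretical mass = 0.23501 × 132.144 = 31.056 g.
At 91.90% yield, actual mass of (NH4)2SO4 = 31.056 × 0.9190 = 28.540 g.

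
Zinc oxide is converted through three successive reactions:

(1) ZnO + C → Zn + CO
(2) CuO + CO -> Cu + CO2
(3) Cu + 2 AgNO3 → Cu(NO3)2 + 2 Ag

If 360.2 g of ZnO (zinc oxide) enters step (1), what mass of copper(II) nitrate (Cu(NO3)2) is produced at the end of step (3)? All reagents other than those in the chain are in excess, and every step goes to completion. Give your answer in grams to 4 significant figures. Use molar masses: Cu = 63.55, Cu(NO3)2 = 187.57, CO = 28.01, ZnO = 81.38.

830.2 g

n(ZnO) = 360.2 / 81.38 = 4.4261 mol.
Reaction (1): ZnO→CO ratio 1:1 ⇒ n(CO) = 4.4261 mol.
Reaction (2): CO→Cu ratio 1:1 ⇒ n(Cu) = 4.4261 mol.
Reaction (3): Cu→Cu(NO3)2 ratio 1:1 ⇒ n(Cu(NO3)2) = 4.4261 mol.
Mass of Cu(NO3)2 = 4.4261 × 187.57 = 830.21 g.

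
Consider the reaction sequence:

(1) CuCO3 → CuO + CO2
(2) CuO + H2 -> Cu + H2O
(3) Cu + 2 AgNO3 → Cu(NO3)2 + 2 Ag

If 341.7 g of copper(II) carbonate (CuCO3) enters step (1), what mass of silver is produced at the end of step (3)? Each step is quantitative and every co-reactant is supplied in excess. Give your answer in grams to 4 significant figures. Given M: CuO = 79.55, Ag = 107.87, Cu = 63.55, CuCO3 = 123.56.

596.6 g

n(CuCO3) = 341.7 / 123.56 = 2.7655 mol.
Reaction (1): CuCO3→CuO ratio 1:1 ⇒ n(CuO) = 2.7655 mol.
Reaction (2): CuO→Cu ratio 1:1 ⇒ n(Cu) = 2.7655 mol.
Reaction (3): Cu→Ag ratio 1:2 ⇒ n(Ag) = 5.5309 mol.
Mass of Ag = 5.5309 × 107.87 = 596.62 g.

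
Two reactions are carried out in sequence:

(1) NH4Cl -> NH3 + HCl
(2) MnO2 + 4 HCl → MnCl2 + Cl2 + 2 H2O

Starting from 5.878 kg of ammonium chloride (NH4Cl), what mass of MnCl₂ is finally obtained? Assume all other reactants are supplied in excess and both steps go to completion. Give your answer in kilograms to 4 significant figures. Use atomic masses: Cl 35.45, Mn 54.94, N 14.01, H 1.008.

M(NH4Cl) = 14.01 + 4(1.008) + 35.45 = 53.492 g/mol.
M(MnCl2) = 54.94 + 2(35.45) = 125.84 g/mol.
5.878 kg = 5878.0 g.
n(NH4Cl) = 5878.0 / 53.492 = 109.89 mol.
Step 1 gives a 1:1 ratio of NH4Cl to HCl, so n(HCl) = 109.89 mol.
In step 2 the HCl:MnCl2 ratio is 4:1, so n(MnCl2) = 27.471 mol.
Mass of MnCl2 = 27.471 × 125.84 = 3457.0 g = 3.457 kg.

3.457 kg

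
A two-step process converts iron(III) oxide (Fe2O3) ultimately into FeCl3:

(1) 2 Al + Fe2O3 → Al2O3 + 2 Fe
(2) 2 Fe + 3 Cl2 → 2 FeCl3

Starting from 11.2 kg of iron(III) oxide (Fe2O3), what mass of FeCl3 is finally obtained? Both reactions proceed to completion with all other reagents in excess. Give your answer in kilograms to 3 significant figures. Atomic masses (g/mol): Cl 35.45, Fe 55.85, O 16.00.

M(Fe2O3) = 2(55.85) + 3(16.00) = 159.70 g/mol.
M(FeCl3) = 55.85 + 3(35.45) = 162.20 g/mol.
11.2 kg = 11200 g.
n(Fe2O3) = 11200 / 159.70 = 70.13 mol.
Step 1 gives a 1:2 ratio of Fe2O3 to Fe, so n(Fe) = 140.3 mol.
In step 2 the Fe:FeCl3 ratio is 2:2, so n(FeCl3) = 140.3 mol.
Mass of FeCl3 = 140.3 × 162.20 = 22750 g = 22.8 kg.

22.8 kg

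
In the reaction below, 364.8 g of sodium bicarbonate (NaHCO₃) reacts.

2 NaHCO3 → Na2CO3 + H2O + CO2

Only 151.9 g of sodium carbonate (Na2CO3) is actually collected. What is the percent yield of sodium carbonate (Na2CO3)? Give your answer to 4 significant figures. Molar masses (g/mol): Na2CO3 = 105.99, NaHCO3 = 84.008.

66.01 %

n(NaHCO3) = 364.80 g / 84.008 g/mol = 4.3424 mol.
From the equation the NaHCO3:Na2CO3 mole ratio is 2:1, so n(Na2CO3) = 4.3424 × 1/2 = 2.1712 mol.
Mass of Na2CO3 = 2.1712 mol × 105.99 g/mol = 230.13 g.
This is the theoretical yield. Percent yield = 151.9 g / 230.13 g × 100% = 66.007%.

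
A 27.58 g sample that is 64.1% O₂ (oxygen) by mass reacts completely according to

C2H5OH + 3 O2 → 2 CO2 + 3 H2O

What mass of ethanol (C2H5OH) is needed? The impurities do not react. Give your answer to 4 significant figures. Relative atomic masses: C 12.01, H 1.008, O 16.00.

8.484 g

Mass of pure O2 = 27.58 g × 0.641 = 17.679 g.
M(O2) = 2(16.00) = 32.00 g/mol.
M(C2H5OH) = 2(12.01) + 6(1.008) + 16.00 = 46.068 g/mol.
n(O2) = 17.679 g / 32.00 g/mol = 0.55246 mol.
From the equation the O2:C2H5OH mole ratio is 3:1, so n(C2H5OH) = 0.55246 × 1/3 = 0.18415 mol.
Mass of C2H5OH = 0.18415 mol × 46.068 g/mol = 8.4836 g.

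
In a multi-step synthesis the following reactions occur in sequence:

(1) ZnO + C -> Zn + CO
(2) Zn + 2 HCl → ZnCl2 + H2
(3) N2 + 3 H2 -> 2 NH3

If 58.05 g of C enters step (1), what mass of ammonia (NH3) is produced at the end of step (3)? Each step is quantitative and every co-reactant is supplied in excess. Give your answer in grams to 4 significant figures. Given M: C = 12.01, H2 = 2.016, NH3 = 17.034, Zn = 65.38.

n(C) = 58.05 / 12.01 = 4.8335 mol.
Reaction (1): C→Zn ratio 1:1 ⇒ n(Zn) = 4.8335 mol.
Reaction (2): Zn→H2 ratio 1:1 ⇒ n(H2) = 4.8335 mol.
Reaction (3): H2→NH3 ratio 3:2 ⇒ n(NH3) = 3.2223 mol.
Mass of NH3 = 3.2223 × 17.034 = 54.889 g.

54.89 g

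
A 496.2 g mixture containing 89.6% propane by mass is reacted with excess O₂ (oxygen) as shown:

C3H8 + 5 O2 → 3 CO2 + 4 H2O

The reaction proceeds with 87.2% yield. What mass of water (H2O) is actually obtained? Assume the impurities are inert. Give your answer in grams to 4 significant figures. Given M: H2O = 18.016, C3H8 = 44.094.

633.6 g

Pure C3H8 available = 496.2 g × 0.896 = 444.60 g.
n(C3H8) = 444.60 g / 44.094 g/mol = 10.083 mol.
From the equation the C3H8:H2O mole ratio is 1:4, so n(H2O) = 10.083 × 4/1 = 40.332 mol.
Mass of H2O = 40.332 mol × 18.016 g/mol = 726.61 g.
Actual mass collected = 726.61 g × 0.872 = 633.61 g.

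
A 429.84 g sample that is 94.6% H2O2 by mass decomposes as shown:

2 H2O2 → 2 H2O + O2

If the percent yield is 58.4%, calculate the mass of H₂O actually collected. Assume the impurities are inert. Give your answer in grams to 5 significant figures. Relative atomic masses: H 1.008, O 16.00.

Pure H2O2 available = 429.84 g × 0.946 = 406.629 g.
M(H2O2) = 2(1.008) + 2(16.00) = 34.016 g/mol.
M(H2O) = 2(1.008) + 16.00 = 18.016 g/mol.
n(H2O2) = 406.629 g / 34.016 g/mol = 11.9540 mol.
From the equation the H2O2:H2O mole ratio is 2:2, so n(H2O) = 11.9540 × 2/2 = 11.9540 mol.
Mass of H2O = 11.9540 mol × 18.016 g/mol = 215.364 g.
Actual mass collected = 215.364 g × 0.584 = 125.773 g.

125.77 g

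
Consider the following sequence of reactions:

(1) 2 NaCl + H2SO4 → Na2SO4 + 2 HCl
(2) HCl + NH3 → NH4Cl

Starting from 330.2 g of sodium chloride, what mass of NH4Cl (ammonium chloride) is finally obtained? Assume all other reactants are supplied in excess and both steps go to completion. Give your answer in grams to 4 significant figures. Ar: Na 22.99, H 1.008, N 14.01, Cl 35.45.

302.2 g

M(NaCl) = 22.99 + 35.45 = 58.44 g/mol.
M(NH4Cl) = 14.01 + 4(1.008) + 35.45 = 53.492 g/mol.
n(NaCl) = 330.20 / 58.44 = 5.6502 mol.
Step 1 gives a 2:2 ratio of NaCl to HCl, so n(HCl) = 5.6502 mol.
In step 2 the HCl:NH4Cl ratio is 1:1, so n(NH4Cl) = 5.6502 mol.
Mass of NH4Cl = 5.6502 × 53.492 = 302.24 g.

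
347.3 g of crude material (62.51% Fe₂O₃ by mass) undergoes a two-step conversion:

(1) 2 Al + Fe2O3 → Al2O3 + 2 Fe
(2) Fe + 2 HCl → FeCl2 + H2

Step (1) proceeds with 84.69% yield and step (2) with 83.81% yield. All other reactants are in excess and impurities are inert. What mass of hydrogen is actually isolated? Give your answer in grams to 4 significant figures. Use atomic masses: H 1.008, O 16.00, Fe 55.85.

Pure Fe2O3 = 347.3 × 0.6251 = 217.10 g.
M(Fe2O3) = 2(55.85) + 3(16.00) = 159.70 g/mol.
M(H2) = 2(1.008) = 2.016 g/mol.
n(Fe2O3) = 217.10 / 159.70 = 1.3594 mol.
Step 1 (Fe2O3:Fe = 1:2): theoretical n(Fe) = 2.7188 mol; at 84.69% yield, n(Fe) = 2.3026 mol.
Step 2 (Fe:H2 = 1:1): theoretical n(H2) = 2.3026 mol, so theoretical mass = 2.3026 × 2.016 = 4.6420 g.
At 83.81% yield, actual mass of H2 = 4.6420 × 0.8381 = 3.8904 g.

3.890 g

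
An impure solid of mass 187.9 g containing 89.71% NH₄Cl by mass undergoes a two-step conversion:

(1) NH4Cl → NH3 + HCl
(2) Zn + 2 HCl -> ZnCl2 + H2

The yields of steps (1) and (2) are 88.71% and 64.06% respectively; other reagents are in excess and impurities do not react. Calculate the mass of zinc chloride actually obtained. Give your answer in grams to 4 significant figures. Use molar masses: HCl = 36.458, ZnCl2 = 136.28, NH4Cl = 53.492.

122.0 g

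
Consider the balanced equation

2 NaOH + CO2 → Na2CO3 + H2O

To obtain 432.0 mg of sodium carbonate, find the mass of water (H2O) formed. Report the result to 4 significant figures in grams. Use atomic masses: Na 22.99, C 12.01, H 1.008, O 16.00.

0.07343 g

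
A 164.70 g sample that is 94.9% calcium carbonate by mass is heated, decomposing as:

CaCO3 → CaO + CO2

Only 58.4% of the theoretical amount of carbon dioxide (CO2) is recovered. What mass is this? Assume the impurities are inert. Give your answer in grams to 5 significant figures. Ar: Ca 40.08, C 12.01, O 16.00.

40.136 g

Pure CaCO3 available = 164.70 g × 0.949 = 156.300 g.
M(CaCO3) = 40.08 + 12.01 + 3(16.00) = 100.09 g/mol.
M(CO2) = 12.01 + 2(16.00) = 44.01 g/mol.
n(CaCO3) = 156.300 g / 100.09 g/mol = 1.56160 mol.
From the equation the CaCO3:CO2 mole ratio is 1:1, so n(CO2) = 1.56160 × 1/1 = 1.56160 mol.
Mass of CO2 = 1.56160 mol × 44.01 g/mol = 68.7259 g.
Actual mass collected = 68.7259 g × 0.584 = 40.1359 g.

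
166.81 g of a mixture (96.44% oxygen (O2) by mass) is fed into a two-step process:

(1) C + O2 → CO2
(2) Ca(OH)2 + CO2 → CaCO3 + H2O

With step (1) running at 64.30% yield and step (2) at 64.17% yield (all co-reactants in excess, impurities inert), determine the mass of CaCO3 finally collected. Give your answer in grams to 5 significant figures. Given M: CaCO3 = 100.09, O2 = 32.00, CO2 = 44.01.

Pure O2 = 166.81 × 0.9644 = 160.872 g.
n(O2) = 160.872 / 32.00 = 5.02724 mol.
Step 1 (O2:CO2 = 1:1): theoretical n(CO2) = 5.02724 mol; at 64.30% yield, n(CO2) = 3.23251 mol.
Step 2 (CO2:CaCO3 = 1:1): theoretical n(CaCO3) = 3.23251 mol, so theoretical mass = 3.23251 × 100.09 = 323.542 g.
At 64.17% yield, actual mass of CaCO3 = 323.542 × 0.6417 = 207.617 g.

207.62 g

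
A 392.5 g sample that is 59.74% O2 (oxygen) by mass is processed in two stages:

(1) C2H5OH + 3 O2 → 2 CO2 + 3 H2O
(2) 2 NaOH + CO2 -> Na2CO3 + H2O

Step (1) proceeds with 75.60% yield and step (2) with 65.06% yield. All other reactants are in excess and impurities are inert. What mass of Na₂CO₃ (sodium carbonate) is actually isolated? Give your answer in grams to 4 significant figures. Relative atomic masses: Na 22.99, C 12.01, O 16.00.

254.7 g

Pure O2 = 392.5 × 0.5974 = 234.48 g.
M(O2) = 2(16.00) = 32.00 g/mol.
M(Na2CO3) = 2(22.99) + 12.01 + 3(16.00) = 105.99 g/mol.
n(O2) = 234.48 / 32.00 = 7.3275 mol.
Step 1 (O2:CO2 = 3:2): theoretical n(CO2) = 4.8850 mol; at 75.60% yield, n(CO2) = 3.6931 mol.
Step 2 (CO2:Na2CO3 = 1:1): theoretical n(Na2CO3) = 3.6931 mol, so theoretical mass = 3.6931 × 105.99 = 391.43 g.
At 65.06% yield, actual mass of Na2CO3 = 391.43 × 0.6506 = 254.66 g.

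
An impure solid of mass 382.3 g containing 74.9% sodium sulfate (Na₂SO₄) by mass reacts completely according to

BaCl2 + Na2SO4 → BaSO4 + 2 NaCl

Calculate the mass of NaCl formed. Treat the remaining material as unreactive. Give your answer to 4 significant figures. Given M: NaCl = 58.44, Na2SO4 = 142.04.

235.6 g

Mass of pure Na2SO4 = 382.3 g × 0.749 = 286.34 g.
n(Na2SO4) = 286.34 g / 142.04 g/mol = 2.0159 mol.
From the equation the Na2SO4:NaCl mole ratio is 1:2, so n(NaCl) = 2.0159 × 2/1 = 4.0319 mol.
Mass of NaCl = 4.0319 mol × 58.44 g/mol = 235.62 g.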